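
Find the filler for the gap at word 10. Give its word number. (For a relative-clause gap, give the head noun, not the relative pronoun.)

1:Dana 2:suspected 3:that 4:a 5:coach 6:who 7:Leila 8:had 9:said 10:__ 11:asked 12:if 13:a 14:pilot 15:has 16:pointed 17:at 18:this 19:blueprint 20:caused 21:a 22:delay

5

The gap at 10 is the subject of "asked", inside a relative clause.
The relative pronoun is "who" (word 6); it is bound by the head noun immediately before it.
Its filler is the head noun "coach", at word 5.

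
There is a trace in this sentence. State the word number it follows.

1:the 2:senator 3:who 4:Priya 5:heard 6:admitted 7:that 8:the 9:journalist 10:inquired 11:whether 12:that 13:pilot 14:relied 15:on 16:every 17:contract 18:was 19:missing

The displaced element is "the senator" (word 2).
It is linked across 1 clause boundary (Ø).
It functions as the subject of "admitted", so the gap sits immediately after word 5 ("heard").
Base order: Priya heard the senator admitted that the journalist inquired whether that pilot relied on every contract.

5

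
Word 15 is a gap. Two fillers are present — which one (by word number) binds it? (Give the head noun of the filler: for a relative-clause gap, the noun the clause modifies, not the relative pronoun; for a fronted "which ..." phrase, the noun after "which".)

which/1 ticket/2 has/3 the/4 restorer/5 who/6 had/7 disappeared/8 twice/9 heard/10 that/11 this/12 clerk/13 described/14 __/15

2

The marked gap is the direct object of "described".
Its filler is the fronted wh-phrase "which ticket", at word 2.
(The other dependency links word 5 to a gap after word 6.)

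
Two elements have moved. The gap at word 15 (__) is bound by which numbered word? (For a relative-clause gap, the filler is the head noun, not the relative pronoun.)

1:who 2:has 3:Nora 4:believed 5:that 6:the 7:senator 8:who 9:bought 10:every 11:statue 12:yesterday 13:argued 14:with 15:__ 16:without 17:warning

1

The marked gap is the object of the preposition "with" of "argued".
Its filler is the fronted wh-phrase "who", at word 1.
(The other dependency links word 7 to a gap after word 8.)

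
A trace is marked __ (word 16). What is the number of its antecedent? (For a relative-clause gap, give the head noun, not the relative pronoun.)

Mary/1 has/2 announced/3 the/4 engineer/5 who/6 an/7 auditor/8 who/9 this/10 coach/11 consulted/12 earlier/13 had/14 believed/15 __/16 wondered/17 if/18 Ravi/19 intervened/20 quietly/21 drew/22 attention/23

5

The gap at 16 is the subject of "wondered", inside a relative clause.
The relative pronoun is "who" (word 6); it is bound by the head noun immediately before it.
Its filler is the head noun "engineer", at word 5.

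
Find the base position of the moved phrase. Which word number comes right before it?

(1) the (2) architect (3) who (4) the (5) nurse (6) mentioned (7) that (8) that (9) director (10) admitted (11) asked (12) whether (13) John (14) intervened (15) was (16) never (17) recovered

The displaced element is "the architect" (word 2).
It is linked across 2 clause boundaries (that → Ø).
It functions as the subject of "asked", so the gap sits immediately after word 10 ("admitted").
Base order: The nurse mentioned that that director admitted that the architect asked whether John intervened.

10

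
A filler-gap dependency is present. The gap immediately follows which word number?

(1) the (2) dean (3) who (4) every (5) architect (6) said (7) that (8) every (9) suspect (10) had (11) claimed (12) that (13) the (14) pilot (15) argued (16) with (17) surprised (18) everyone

16

The displaced element is "the dean" (word 2).
It is linked across 2 clause boundaries (that → that).
It functions as the object of the preposition "with" of "argued", so the gap sits immediately after word 16 ("with").
Base order: Every architect said that every suspect had claimed that the pilot argued with the dean.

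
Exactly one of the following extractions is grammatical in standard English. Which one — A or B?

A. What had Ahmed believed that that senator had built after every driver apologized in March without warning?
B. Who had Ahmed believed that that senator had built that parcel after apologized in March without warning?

A

In B, the wh-phrase is extracted from inside an adjunct island (introduced by "after"), which blocks movement.
In A, the extraction path crosses only that-complement boundaries, which are transparent.
So A is grammatical.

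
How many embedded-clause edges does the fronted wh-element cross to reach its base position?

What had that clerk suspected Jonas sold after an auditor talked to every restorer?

1

"what" is extracted from the object of "sold".
Boundaries crossed, outermost first: [Ø] — 1 in total.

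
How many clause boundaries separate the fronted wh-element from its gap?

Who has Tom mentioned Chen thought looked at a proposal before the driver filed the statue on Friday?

2

"who" is extracted from the subject of "looked".
Boundaries crossed, outermost first: [Ø], [Ø] — 2 in total.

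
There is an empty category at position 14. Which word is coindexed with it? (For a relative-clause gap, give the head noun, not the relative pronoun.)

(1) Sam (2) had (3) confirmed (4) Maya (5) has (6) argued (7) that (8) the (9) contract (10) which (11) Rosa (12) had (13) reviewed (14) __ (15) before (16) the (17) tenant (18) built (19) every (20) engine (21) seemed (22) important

9

The gap at 14 is the object of "reviewed", inside a relative clause.
The relative pronoun is "which" (word 10); it is bound by the head noun immediately before it.
Its filler is the head noun "contract", at word 9.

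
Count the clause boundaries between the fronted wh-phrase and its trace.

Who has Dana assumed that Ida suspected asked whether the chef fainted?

2

"who" is extracted from the subject of "asked".
Boundaries crossed, outermost first: [that], [Ø] — 2 in total.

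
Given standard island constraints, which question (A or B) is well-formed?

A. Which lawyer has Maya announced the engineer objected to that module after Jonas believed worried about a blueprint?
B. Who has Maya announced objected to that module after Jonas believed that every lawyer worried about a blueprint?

In A, the wh-phrase is extracted from inside an adjunct island (introduced by "after"), which blocks movement.
In B, the extraction path crosses only that-complement boundaries, which are transparent.
So B is grammatical.

B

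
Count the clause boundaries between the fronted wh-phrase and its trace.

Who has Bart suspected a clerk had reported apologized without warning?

"who" is extracted from the subject of "apologized".
Boundaries crossed, outermost first: [Ø], [Ø] — 2 in total.

2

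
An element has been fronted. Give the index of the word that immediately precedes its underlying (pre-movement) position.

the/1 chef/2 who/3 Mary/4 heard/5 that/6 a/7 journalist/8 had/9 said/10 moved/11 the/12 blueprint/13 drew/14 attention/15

The displaced element is "the chef" (word 2).
It is linked across 2 clause boundaries (that → Ø).
It functions as the subject of "moved", so the gap sits immediately after word 10 ("said").
Base order: Mary heard that a journalist had said that the chef moved the blueprint.

10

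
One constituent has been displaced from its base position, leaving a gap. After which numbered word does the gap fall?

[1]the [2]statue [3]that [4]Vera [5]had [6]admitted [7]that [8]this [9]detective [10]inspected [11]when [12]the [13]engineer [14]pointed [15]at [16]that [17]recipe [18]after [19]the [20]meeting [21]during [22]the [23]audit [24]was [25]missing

The displaced element is "the statue" (word 2).
It is linked across 1 clause boundary (that).
It functions as the direct object of "inspected", so the gap sits immediately after word 10 ("inspected").
Base order: Vera had admitted that this detective inspected the statue when the engineer pointed at that recipe after the meeting during the audit.

10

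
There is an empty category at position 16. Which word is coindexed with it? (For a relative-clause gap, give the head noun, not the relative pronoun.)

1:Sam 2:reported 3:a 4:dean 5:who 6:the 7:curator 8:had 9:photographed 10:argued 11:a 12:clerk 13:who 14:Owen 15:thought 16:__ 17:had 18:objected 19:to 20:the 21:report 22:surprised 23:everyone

The gap at 16 is the subject of "objected", inside a relative clause.
The relative pronoun is "who" (word 13); it is bound by the head noun immediately before it.
Its filler is the head noun "clerk", at word 12.

12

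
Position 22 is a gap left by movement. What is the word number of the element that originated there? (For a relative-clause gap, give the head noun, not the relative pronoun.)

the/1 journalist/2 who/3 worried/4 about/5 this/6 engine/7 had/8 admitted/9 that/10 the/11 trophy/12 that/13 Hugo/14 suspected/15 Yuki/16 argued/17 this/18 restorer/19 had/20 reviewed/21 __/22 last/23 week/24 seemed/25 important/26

12

The gap at 22 is the object of "reviewed", inside a relative clause.
The relative pronoun is "that" (word 13); it is bound by the head noun immediately before it.
Its filler is the head noun "trophy", at word 12.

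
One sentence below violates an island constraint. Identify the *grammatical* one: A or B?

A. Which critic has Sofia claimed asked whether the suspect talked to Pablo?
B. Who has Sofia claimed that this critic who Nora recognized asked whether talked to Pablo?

In B, the wh-phrase is extracted from inside a wh-island (introduced by "whether"), which blocks movement.
In A, the extraction path crosses only that-complement boundaries, which are transparent.
So A is grammatical.

A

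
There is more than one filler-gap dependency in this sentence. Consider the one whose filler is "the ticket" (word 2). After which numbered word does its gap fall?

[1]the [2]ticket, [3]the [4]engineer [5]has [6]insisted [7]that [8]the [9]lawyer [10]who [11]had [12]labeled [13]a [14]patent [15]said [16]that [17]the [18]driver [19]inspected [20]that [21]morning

The displaced element is "the ticket" (word 2).
It is linked across 2 clause boundaries (that → that).
It functions as the direct object of "inspected", so the gap sits immediately after word 19 ("inspected").
Base order: The engineer has insisted that the lawyer who had labeled a patent said that the driver inspected the ticket that morning.

19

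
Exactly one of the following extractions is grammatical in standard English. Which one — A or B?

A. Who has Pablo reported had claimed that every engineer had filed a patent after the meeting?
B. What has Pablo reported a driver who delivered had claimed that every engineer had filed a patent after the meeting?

In B, the wh-phrase is extracted from inside a complex-NP island (relative clause) (introduced by "who"), which blocks movement.
In A, the extraction path crosses only that-complement boundaries, which are transparent.
So A is grammatical.

A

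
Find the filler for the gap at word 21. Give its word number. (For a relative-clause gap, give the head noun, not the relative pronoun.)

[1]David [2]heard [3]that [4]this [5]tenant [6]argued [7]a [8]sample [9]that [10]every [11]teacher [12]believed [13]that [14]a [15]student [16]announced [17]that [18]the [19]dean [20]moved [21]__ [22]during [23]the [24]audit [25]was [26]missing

The gap at 21 is the object of "moved", inside a relative clause.
The relative pronoun is "that" (word 9); it is bound by the head noun immediately before it.
Its filler is the head noun "sample", at word 8.

8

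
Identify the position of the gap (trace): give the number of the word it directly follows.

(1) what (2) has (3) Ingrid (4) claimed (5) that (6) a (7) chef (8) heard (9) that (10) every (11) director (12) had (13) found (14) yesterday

13

The displaced element is "what" (word 1).
It is linked across 2 clause boundaries (that → that).
It functions as the direct object of "found", so the gap sits immediately after word 13 ("found").
Base order: Ingrid has claimed that a chef heard that every director had found what yesterday.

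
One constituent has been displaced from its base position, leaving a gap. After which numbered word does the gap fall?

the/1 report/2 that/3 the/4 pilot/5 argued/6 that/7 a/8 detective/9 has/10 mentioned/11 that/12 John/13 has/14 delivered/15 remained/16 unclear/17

15

The displaced element is "the report" (word 2).
It is linked across 2 clause boundaries (that → that).
It functions as the direct object of "delivered", so the gap sits immediately after word 15 ("delivered").
Base order: The pilot argued that a detective has mentioned that John has delivered the report.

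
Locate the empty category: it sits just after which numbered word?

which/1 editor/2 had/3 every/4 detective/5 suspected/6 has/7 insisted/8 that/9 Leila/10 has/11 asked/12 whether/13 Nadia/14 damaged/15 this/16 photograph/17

The displaced element is "which editor" (word 2).
It is linked across 1 clause boundary (Ø).
It functions as the subject of "insisted", so the gap sits immediately after word 6 ("suspected").
Base order: Every detective had suspected that which editor has insisted that Leila has asked whether Nadia damaged this photograph.

6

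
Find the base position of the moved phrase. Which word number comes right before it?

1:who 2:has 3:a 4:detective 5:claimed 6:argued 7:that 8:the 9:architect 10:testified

5

The displaced element is "who" (word 1).
It is linked across 1 clause boundary (Ø).
It functions as the subject of "argued", so the gap sits immediately after word 5 ("claimed").
Base order: A detective has claimed who argued that the architect testified.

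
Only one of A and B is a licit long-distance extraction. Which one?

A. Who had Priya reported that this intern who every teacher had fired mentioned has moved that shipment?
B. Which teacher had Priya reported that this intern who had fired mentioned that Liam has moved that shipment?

In B, the wh-phrase is extracted from inside a complex-NP island (relative clause) (introduced by "who"), which blocks movement.
In A, the extraction path crosses only that-complement boundaries, which are transparent.
So A is grammatical.

A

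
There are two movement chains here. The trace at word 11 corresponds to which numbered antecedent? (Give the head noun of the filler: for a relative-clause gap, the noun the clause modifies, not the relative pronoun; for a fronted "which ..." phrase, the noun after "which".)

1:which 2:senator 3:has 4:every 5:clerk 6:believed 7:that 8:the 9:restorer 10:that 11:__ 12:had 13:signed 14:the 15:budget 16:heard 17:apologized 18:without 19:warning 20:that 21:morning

9

The marked gap is inside the relative clause, the subject of "signed".
Its filler is the head noun "restorer" (via "that"), at word 9.
(The other dependency links word 2 to a gap after word 16.)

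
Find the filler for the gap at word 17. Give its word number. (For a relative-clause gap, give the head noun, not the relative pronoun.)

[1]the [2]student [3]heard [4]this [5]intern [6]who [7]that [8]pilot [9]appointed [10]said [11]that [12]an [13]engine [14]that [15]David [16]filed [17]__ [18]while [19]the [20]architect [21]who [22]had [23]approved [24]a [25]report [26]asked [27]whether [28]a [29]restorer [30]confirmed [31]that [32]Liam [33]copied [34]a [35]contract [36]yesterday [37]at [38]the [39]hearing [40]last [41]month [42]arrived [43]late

The gap at 17 is the object of "filed", inside a relative clause.
The relative pronoun is "that" (word 14); it is bound by the head noun immediately before it.
Its filler is the head noun "engine", at word 13.

13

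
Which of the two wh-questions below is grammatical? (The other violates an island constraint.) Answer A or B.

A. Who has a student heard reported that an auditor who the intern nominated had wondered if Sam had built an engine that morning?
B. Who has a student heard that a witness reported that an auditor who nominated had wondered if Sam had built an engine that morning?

In B, the wh-phrase is extracted from inside a complex-NP island (relative clause) (introduced by "who"), which blocks movement.
In A, the extraction path crosses only that-complement boundaries, which are transparent.
So A is grammatical.

A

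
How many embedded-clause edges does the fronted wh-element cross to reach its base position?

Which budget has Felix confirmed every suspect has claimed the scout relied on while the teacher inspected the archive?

"which budget" is extracted from the PP object of "relied".
Boundaries crossed, outermost first: [Ø], [Ø] — 2 in total.

2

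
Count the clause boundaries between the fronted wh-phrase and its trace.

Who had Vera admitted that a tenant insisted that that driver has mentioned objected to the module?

"who" is extracted from the subject of "objected".
Boundaries crossed, outermost first: [that], [that], [Ø] — 3 in total.

3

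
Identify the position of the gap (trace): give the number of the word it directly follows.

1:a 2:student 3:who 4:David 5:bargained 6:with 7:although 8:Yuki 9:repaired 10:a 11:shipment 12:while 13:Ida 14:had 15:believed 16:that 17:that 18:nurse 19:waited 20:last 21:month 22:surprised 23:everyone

6

The displaced element is "a student" (word 2).
It functions as the object of the preposition "with" of "bargained", so the gap sits immediately after word 6 ("with").
Base order: David bargained with a student although Yuki repaired a shipment while Ida had believed that that nurse waited last month.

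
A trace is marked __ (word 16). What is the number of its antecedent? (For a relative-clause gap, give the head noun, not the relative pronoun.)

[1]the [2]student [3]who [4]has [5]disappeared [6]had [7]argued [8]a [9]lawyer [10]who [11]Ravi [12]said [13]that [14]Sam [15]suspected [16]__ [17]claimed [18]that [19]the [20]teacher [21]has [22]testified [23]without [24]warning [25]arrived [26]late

The gap at 16 is the subject of "claimed", inside a relative clause.
The relative pronoun is "who" (word 10); it is bound by the head noun immediately before it.
Its filler is the head noun "lawyer", at word 9.

9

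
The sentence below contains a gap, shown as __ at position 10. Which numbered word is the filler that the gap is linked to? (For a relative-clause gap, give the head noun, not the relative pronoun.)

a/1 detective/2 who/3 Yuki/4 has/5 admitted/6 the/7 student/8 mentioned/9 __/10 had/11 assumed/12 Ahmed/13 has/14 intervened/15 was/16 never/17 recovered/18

2

The gap at 10 is the subject of "assumed", inside a relative clause.
The relative pronoun is "who" (word 3); it is bound by the head noun immediately before it.
Its filler is the head noun "detective", at word 2.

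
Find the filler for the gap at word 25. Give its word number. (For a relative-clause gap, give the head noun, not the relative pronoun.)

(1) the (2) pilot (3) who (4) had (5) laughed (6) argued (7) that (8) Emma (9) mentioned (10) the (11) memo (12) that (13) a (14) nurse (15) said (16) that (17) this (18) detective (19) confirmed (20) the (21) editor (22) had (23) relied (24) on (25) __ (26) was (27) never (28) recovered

11

The gap at 25 is the prepositional object of "relied", inside a relative clause.
The relative pronoun is "that" (word 12); it is bound by the head noun immediately before it.
Its filler is the head noun "memo", at word 11.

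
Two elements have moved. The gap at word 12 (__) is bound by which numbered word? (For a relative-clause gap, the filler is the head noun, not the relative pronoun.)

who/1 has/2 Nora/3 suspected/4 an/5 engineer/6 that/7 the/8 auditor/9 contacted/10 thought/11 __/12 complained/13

The marked gap is the subject of "complained".
Its filler is the fronted wh-phrase "who", at word 1.
(The other dependency links word 6 to a gap after word 10.)

1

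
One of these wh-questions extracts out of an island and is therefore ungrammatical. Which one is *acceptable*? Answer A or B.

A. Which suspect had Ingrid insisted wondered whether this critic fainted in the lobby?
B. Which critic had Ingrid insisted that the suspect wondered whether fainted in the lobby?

A

In B, the wh-phrase is extracted from inside a wh-island (introduced by "whether"), which blocks movement.
In A, the extraction path crosses only that-complement boundaries, which are transparent.
So A is grammatical.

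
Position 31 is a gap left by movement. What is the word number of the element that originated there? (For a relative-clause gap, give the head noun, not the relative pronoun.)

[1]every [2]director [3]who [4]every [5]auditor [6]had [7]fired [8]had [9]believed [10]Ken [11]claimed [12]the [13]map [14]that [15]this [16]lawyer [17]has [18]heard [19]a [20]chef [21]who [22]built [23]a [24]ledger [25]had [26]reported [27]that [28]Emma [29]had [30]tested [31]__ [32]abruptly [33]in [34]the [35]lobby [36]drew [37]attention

13

The gap at 31 is the object of "tested", inside a relative clause.
The relative pronoun is "that" (word 14); it is bound by the head noun immediately before it.
Its filler is the head noun "map", at word 13.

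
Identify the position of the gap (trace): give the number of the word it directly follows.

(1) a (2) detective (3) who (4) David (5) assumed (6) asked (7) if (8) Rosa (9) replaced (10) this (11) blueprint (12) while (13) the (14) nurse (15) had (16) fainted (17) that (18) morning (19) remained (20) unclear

5

The displaced element is "a detective" (word 2).
It is linked across 1 clause boundary (Ø).
It functions as the subject of "asked", so the gap sits immediately after word 5 ("assumed").
Base order: David assumed that a detective asked if Rosa replaced this blueprint while the nurse had fainted that morning.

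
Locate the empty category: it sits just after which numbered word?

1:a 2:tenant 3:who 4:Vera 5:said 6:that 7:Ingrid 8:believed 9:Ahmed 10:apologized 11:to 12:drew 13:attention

The displaced element is "a tenant" (word 2).
It is linked across 2 clause boundaries (that → Ø).
It functions as the object of the preposition "to" of "apologized", so the gap sits immediately after word 11 ("to").
Base order: Vera said that Ingrid believed Ahmed apologized to a tenant.

11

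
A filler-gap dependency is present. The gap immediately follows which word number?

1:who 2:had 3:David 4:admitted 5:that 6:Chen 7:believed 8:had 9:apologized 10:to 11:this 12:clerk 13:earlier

The displaced element is "who" (word 1).
It is linked across 2 clause boundaries (that → Ø).
It functions as the subject of "apologized", so the gap sits immediately after word 7 ("believed").
Base order: David had admitted that Chen believed that who had apologized to this clerk earlier.

7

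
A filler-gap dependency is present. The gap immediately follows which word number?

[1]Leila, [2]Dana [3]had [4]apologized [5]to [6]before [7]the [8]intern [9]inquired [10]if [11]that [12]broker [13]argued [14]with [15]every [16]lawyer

The displaced element is "Leila" (word 1).
It functions as the object of the preposition "to" of "apologized", so the gap sits immediately after word 5 ("to").
Base order: Dana had apologized to Leila before the intern inquired if that broker argued with every lawyer.

5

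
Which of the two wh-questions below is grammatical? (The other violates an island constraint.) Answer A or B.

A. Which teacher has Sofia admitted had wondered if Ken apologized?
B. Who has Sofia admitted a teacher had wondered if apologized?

In B, the wh-phrase is extracted from inside a wh-island (introduced by "if"), which blocks movement.
In A, the extraction path crosses only that-complement boundaries, which are transparent.
So A is grammatical.

A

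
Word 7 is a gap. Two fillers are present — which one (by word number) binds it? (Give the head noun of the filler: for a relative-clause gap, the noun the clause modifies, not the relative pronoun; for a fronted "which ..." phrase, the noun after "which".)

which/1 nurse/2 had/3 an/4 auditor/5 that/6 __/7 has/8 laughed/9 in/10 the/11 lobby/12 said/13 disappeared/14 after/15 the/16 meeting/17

The marked gap is inside the relative clause, the subject of "laughed".
Its filler is the head noun "auditor" (via "that"), at word 5.
(The other dependency links word 2 to a gap after word 13.)

5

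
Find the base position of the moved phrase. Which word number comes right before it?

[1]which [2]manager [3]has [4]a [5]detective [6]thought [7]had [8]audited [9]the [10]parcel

The displaced element is "which manager" (word 2).
It is linked across 1 clause boundary (Ø).
It functions as the subject of "audited", so the gap sits immediately after word 6 ("thought").
Base order: A detective has thought that which manager had audited the parcel.

6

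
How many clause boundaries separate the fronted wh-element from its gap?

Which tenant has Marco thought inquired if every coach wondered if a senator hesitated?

"which tenant" is extracted from the subject of "inquired".
Boundaries crossed, outermost first: [Ø] — 1 in total.

1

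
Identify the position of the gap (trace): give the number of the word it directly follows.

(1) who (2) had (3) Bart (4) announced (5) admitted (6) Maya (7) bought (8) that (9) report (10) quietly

The displaced element is "who" (word 1).
It is linked across 1 clause boundary (Ø).
It functions as the subject of "admitted", so the gap sits immediately after word 4 ("announced").
Base order: Bart had announced that who admitted Maya bought that report quietly.

4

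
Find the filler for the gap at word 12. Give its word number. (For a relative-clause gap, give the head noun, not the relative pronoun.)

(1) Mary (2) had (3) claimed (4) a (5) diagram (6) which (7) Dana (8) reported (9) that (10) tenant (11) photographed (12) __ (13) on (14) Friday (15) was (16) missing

5

The gap at 12 is the object of "photographed", inside a relative clause.
The relative pronoun is "which" (word 6); it is bound by the head noun immediately before it.
Its filler is the head noun "diagram", at word 5.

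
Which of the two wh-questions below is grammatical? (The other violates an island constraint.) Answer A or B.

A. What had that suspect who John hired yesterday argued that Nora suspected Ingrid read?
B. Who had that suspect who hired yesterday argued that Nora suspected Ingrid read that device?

In B, the wh-phrase is extracted from inside a complex-NP island (relative clause) (introduced by "who"), which blocks movement.
In A, the extraction path crosses only that-complement boundaries, which are transparent.
So A is grammatical.

A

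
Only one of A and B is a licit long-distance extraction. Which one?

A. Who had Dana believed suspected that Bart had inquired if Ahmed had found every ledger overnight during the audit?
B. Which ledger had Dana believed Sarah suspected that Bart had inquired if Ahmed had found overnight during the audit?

A

In B, the wh-phrase is extracted from inside a wh-island (introduced by "if"), which blocks movement.
In A, the extraction path crosses only that-complement boundaries, which are transparent.
So A is grammatical.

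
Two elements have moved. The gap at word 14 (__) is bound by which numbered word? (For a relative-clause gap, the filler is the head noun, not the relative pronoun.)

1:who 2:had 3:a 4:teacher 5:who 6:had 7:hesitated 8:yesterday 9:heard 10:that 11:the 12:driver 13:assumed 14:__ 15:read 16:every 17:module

The marked gap is the subject of "read".
Its filler is the fronted wh-phrase "who", at word 1.
(The other dependency links word 4 to a gap after word 5.)

1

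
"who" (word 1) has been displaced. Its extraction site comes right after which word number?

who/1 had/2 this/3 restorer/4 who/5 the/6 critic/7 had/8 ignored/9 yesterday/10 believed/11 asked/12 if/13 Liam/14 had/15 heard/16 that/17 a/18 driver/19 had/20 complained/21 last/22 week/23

11

The displaced element is "who" (word 1).
It is linked across 1 clause boundary (Ø).
It functions as the subject of "asked", so the gap sits immediately after word 11 ("believed").
Base order: This restorer who the critic had ignored yesterday had believed that who asked if Liam had heard that a driver had complained last week.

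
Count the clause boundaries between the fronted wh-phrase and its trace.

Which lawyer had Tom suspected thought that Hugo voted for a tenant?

"which lawyer" is extracted from the subject of "thought".
Boundaries crossed, outermost first: [Ø] — 1 in total.

1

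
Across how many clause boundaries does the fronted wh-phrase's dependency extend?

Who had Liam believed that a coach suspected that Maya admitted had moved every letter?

"who" is extracted from the subject of "moved".
Boundaries crossed, outermost first: [that], [that], [Ø] — 3 in total.

3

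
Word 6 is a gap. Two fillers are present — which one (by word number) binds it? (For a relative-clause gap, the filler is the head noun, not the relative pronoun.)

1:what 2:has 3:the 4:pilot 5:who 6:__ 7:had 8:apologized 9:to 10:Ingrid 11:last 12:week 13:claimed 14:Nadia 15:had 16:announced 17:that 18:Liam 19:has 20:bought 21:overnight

4

The marked gap is inside the relative clause, the subject of "apologized".
Its filler is the head noun "pilot" (via "who"), at word 4.
(The other dependency links word 1 to a gap after word 20.)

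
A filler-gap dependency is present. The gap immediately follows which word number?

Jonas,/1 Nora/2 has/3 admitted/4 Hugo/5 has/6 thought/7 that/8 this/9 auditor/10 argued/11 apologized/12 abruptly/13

11

The displaced element is "Jonas" (word 1).
It is linked across 3 clause boundaries (Ø → that → Ø).
It functions as the subject of "apologized", so the gap sits immediately after word 11 ("argued").
Base order: Nora has admitted Hugo has thought that this auditor argued that Jonas apologized abruptly.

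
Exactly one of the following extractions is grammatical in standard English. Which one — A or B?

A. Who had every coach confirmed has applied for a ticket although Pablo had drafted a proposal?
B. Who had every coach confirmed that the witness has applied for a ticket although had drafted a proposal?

A

In B, the wh-phrase is extracted from inside an adjunct island (introduced by "although"), which blocks movement.
In A, the extraction path crosses only that-complement boundaries, which are transparent.
So A is grammatical.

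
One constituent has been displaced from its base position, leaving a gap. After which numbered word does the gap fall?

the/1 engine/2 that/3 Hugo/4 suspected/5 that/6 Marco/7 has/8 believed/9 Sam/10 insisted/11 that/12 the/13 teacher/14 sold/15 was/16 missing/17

The displaced element is "the engine" (word 2).
It is linked across 3 clause boundaries (that → Ø → that).
It functions as the direct object of "sold", so the gap sits immediately after word 15 ("sold").
Base order: Hugo suspected that Marco has believed Sam insisted that the teacher sold the engine.

15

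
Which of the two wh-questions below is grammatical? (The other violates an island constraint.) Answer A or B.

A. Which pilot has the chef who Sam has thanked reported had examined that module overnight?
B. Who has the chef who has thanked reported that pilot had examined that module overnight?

A

In B, the wh-phrase is extracted from inside a complex-NP island (relative clause) (introduced by "who"), which blocks movement.
In A, the extraction path crosses only that-complement boundaries, which are transparent.
So A is grammatical.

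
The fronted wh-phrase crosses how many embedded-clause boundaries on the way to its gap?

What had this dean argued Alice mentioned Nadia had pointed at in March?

2

"what" is extracted from the PP object of "pointed".
Boundaries crossed, outermost first: [Ø], [Ø] — 2 in total.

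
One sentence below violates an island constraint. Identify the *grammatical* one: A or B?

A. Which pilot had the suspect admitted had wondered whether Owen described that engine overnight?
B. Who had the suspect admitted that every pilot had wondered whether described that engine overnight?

A

In B, the wh-phrase is extracted from inside a wh-island (introduced by "whether"), which blocks movement.
In A, the extraction path crosses only that-complement boundaries, which are transparent.
So A is grammatical.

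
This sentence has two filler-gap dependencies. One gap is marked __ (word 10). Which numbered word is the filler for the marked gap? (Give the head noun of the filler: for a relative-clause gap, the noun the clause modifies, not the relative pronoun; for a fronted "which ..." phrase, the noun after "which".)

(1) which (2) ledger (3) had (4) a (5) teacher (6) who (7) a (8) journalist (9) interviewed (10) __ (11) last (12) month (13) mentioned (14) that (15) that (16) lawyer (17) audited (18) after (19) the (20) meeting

5

The marked gap is inside the relative clause, the direct object of "interviewed".
Its filler is the head noun "teacher" (via "who"), at word 5.
(The other dependency links word 2 to a gap after word 17.)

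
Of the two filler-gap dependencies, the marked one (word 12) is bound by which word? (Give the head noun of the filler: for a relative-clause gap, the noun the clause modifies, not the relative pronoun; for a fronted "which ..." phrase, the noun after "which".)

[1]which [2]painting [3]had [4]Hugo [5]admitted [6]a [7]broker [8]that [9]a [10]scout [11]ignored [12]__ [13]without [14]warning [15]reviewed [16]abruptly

The marked gap is inside the relative clause, the direct object of "ignored".
Its filler is the head noun "broker" (via "that"), at word 7.
(The other dependency links word 2 to a gap after word 15.)

7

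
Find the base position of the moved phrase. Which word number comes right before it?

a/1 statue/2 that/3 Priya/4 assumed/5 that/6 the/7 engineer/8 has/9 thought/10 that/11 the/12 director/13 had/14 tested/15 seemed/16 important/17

15

The displaced element is "a statue" (word 2).
It is linked across 2 clause boundaries (that → that).
It functions as the direct object of "tested", so the gap sits immediately after word 15 ("tested").
Base order: Priya assumed that the engineer has thought that the director had tested a statue.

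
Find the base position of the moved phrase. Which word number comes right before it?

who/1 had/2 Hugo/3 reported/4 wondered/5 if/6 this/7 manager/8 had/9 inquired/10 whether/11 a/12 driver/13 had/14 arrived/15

4

The displaced element is "who" (word 1).
It is linked across 1 clause boundary (Ø).
It functions as the subject of "wondered", so the gap sits immediately after word 4 ("reported").
Base order: Hugo had reported that who wondered if this manager had inquired whether a driver had arrived.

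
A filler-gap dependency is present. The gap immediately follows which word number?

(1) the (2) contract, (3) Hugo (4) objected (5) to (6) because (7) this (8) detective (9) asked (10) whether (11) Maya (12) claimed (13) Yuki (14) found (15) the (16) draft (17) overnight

5

The displaced element is "the contract" (word 2).
It functions as the object of the preposition "to" of "objected", so the gap sits immediately after word 5 ("to").
Base order: Hugo objected to the contract because this detective asked whether Maya claimed Yuki found the draft overnight.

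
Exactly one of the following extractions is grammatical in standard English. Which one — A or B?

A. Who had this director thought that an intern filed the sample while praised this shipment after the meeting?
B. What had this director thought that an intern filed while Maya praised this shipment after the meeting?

B

In A, the wh-phrase is extracted from inside an adjunct island (introduced by "while"), which blocks movement.
In B, the extraction path crosses only that-complement boundaries, which are transparent.
So B is grammatical.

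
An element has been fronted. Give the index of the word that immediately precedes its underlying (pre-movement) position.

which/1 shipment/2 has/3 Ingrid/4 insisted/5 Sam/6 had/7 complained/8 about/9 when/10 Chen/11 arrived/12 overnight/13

9

The displaced element is "which shipment" (word 2).
It is linked across 1 clause boundary (Ø).
It functions as the object of the preposition "about" of "complained", so the gap sits immediately after word 9 ("about").
Base order: Ingrid has insisted Sam had complained about which shipment when Chen arrived overnight.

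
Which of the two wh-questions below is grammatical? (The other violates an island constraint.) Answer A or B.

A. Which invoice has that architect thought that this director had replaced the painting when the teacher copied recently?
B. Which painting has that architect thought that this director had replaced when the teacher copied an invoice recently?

In A, the wh-phrase is extracted from inside an adjunct island (introduced by "when"), which blocks movement.
In B, the extraction path crosses only that-complement boundaries, which are transparent.
So B is grammatical.

B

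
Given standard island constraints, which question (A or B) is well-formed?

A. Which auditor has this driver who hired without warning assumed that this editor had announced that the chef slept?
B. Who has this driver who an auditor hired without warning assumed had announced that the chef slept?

B

In A, the wh-phrase is extracted from inside a complex-NP island (relative clause) (introduced by "who"), which blocks movement.
In B, the extraction path crosses only that-complement boundaries, which are transparent.
So B is grammatical.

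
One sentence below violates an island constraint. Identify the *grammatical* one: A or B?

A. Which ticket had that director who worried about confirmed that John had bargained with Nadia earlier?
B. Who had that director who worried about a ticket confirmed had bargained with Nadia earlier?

B

In A, the wh-phrase is extracted from inside a complex-NP island (relative clause) (introduced by "who"), which blocks movement.
In B, the extraction path crosses only that-complement boundaries, which are transparent.
So B is grammatical.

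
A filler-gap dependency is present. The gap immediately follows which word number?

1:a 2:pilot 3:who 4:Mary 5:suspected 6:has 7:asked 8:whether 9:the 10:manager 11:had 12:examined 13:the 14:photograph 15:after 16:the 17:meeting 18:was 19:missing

5

The displaced element is "a pilot" (word 2).
It is linked across 1 clause boundary (Ø).
It functions as the subject of "asked", so the gap sits immediately after word 5 ("suspected").
Base order: Mary suspected that a pilot has asked whether the manager had examined the photograph after the meeting.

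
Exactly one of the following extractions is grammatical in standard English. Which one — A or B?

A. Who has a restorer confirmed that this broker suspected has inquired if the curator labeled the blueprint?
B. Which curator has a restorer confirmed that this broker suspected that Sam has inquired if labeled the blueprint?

In B, the wh-phrase is extracted from inside a wh-island (introduced by "if"), which blocks movement.
In A, the extraction path crosses only that-complement boundaries, which are transparent.
So A is grammatical.

A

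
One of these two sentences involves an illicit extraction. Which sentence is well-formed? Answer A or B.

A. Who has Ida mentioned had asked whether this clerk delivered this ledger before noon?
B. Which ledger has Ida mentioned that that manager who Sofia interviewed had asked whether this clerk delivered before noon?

A

In B, the wh-phrase is extracted from inside a wh-island (introduced by "whether"), which blocks movement.
In A, the extraction path crosses only that-complement boundaries, which are transparent.
So A is grammatical.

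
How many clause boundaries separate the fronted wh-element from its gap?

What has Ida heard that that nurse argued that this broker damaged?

2

"what" is extracted from the object of "damaged".
Boundaries crossed, outermost first: [that], [that] — 2 in total.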